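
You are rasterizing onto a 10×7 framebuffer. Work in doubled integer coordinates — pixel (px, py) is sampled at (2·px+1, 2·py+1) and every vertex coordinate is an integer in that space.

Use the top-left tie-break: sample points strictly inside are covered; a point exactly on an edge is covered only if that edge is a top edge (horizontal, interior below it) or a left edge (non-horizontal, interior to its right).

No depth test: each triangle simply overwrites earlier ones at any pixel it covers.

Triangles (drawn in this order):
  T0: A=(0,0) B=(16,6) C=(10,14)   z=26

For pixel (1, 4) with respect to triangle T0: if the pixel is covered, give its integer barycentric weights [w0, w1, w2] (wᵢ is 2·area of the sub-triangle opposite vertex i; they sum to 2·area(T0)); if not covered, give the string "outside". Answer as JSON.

T0:
  2·area = 164
  edge (0, 0)→(16, 6): d=(16,6) right/bottom  bias=-1
  edge (16, 6)→(10, 14): d=(-6,8) right/bottom  bias=-1
  edge (10, 14)→(0, 0): d=(-10,-14) top-left  bias=+0
    (0,0)@(1, 1): e=[10,150,4] → X
    (1,0)@(3, 1): e=[-2,134,32] → .
    (0,1)@(1, 3): e=[42,138,-16] → .
    (1,1)@(3, 3): e=[30,122,12] → X
    (2,1)@(5, 3): e=[18,106,40] → X
    (3,1)@(7, 3): e=[6,90,68] → X
    (4,1)@(9, 3): e=[-6,74,96] → .
    (1,2)@(3, 5): e=[62,110,-8] → .
    (2,2)@(5, 5): e=[50,94,20] → X
    (4,2)@(9, 5): e=[26,62,76] → X
    (5,2)@(11, 5): e=[14,46,104] → X
    (6,2)@(13, 5): e=[2,30,132] → X
    (2,3)@(5, 7): e=[82,82,0] → X  [on edge]
  covered (21 px):
    X . . . . . . . . .
    . X X X . . . . . .
    . . X X X X X . . .
    . . X X X X X X . .
    . . . X X X X . . .
    . . . . X X . . . .
    . . . . . . . . . .

Final: "outside"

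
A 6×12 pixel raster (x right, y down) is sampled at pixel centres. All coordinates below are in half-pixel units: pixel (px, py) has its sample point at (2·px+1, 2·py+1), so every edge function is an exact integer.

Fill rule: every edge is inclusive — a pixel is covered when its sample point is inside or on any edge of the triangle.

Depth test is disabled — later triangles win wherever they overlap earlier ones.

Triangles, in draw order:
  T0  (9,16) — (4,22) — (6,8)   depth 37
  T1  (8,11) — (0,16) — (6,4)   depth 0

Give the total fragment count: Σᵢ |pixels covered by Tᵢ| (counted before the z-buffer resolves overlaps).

T0:
  2·area = 58
  edge (9, 16)→(4, 22): d=(-5,6) inclusive
  edge (4, 22)→(6, 8): d=(2,-14) inclusive
  edge (6, 8)→(9, 16): d=(3,8) inclusive
    (3,0)@(7, 1): e=[87,0,-29] → ·  [on edge]
    (3,5)@(7, 11): e=[37,20,1] → #
    (4,5)@(9, 11): e=[25,48,-15] → ·
    (3,6)@(7, 13): e=[27,24,7] → #
    (4,6)@(9, 13): e=[15,52,-9] → ·
    (2,7)@(5, 15): e=[29,0,29] → #  [on edge]
    (4,7)@(9, 15): e=[5,56,-3] → ·
    (2,8)@(5, 17): e=[19,4,35] → #
    (4,8)@(9, 17): e=[-5,60,3] → ·
    (2,9)@(5, 19): e=[9,8,41] → #
    (3,9)@(7, 19): e=[-3,36,25] → ·
    (2,10)@(5, 21): e=[-1,12,47] → ·
  covered (7 px):
    · · · · · ·
    · · · · · ·
    · · · · · ·
    · · · · · ·
    · · · · · ·
    · · · # · ·
    · · · # · ·
    · · # # · ·
    · · # # · ·
    · · # · · ·
    · · · · · ·
    · · · · · ·
T1:
  2·area = 66
  edge (8, 11)→(0, 16): d=(-8,5) inclusive
  edge (0, 16)→(6, 4): d=(6,-12) inclusive
  edge (6, 4)→(8, 11): d=(2,7) inclusive
    (2,3)@(5, 7): e=[47,6,13] → #
    (3,3)@(7, 7): e=[37,30,-1] → ·
    (2,4)@(5, 9): e=[31,18,17] → #
    (3,4)@(7, 9): e=[21,42,3] → #
    (4,4)@(9, 9): e=[11,66,-11] → ·
    (1,5)@(3, 11): e=[25,6,35] → #
    (4,5)@(9, 11): e=[-5,78,-7] → ·
    (1,6)@(3, 13): e=[9,18,39] → #
    (2,6)@(5, 13): e=[-1,42,25] → ·
    (3,6)@(7, 13): e=[-11,66,11] → ·
    (0,7)@(1, 15): e=[3,6,57] → #
    (1,7)@(3, 15): e=[-7,30,43] → ·
  covered (8 px):
    · · · · · ·
    · · · · · ·
    · · · · · ·
    · · # · · ·
    · · # # · ·
    · # # # · ·
    · # · · · ·
    # · · · · ·
    · · · · · ·
    · · · · · ·
    · · · · · ·
    · · · · · ·

Answer: 15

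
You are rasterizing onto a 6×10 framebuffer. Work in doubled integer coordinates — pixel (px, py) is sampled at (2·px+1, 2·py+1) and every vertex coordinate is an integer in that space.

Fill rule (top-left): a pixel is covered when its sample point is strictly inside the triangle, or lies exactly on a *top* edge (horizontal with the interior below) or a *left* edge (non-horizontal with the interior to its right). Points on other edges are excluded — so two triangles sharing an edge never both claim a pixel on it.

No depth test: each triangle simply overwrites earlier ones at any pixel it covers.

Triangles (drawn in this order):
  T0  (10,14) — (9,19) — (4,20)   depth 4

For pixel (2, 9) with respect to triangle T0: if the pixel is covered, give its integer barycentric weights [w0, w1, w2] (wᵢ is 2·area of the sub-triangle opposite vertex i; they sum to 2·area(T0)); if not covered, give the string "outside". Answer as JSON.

T0:
  2·area = 24
  edge (10, 14)→(9, 19): d=(-1,5) right/bottom  bias=-1
  edge (9, 19)→(4, 20): d=(-5,1) right/bottom  bias=-1
  edge (4, 20)→(10, 14): d=(6,-6) top-left  bias=+0
    (5,4)@(11, 9): e=[0,48,-24] → .  [on edge]
    (5,6)@(11, 13): e=[-4,28,0] → .  [on edge]
    (4,7)@(9, 15): e=[4,20,0] → X  [on edge]
    (5,7)@(11, 15): e=[-6,18,12] → .
    (3,8)@(7, 17): e=[12,12,0] → X  [on edge]
    (5,8)@(11, 17): e=[-8,8,24] → .
    (2,9)@(5, 19): e=[20,4,0] → X  [on edge]
    (4,9)@(9, 19): e=[0,0,24] → .  [on edge]
  covered (5 px):
    . . . . . .
    . . . . . .
    . . . . . .
    . . . . . .
    . . . . . .
    . . . . . .
    . . . . . .
    . . . . X .
    . . . X X .
    . . X X . .

Answer: [4,0,20]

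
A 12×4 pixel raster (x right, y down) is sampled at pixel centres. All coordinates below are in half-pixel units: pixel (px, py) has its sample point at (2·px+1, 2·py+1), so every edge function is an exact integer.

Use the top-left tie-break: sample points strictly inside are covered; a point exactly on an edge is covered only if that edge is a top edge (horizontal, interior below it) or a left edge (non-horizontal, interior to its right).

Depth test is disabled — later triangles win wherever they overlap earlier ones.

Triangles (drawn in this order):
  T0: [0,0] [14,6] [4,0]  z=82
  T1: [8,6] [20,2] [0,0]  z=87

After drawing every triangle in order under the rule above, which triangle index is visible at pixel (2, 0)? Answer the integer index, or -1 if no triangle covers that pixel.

T0:
  2·area = 24  (B↔C swapped to make it positive)
  edge (0, 0)→(4, 0): d=(4,0) top-left  bias=+0
  edge (4, 0)→(14, 6): d=(10,6) right/bottom  bias=-1
  edge (14, 6)→(0, 0): d=(-14,-6) top-left  bias=+0
    (1,0)@(3, 1): e=[4,16,4] → █
    (2,0)@(5, 1): e=[4,4,16] → █
    (3,0)@(7, 1): e=[4,-8,28] → ·
    (1,1)@(3, 3): e=[12,36,-24] → ·
    (2,1)@(5, 3): e=[12,24,-12] → ·
    (3,1)@(7, 3): e=[12,12,0] → █  [on edge]
    (4,1)@(9, 3): e=[12,0,12] → ·  [on edge]
    (3,2)@(7, 5): e=[20,32,-28] → ·
  covered (3 px):
    · █ █ · · · · · · · · ·
    · · · █ · · · · · · · ·
    · · · · · · · · · · · ·
    · · · · · · · · · · · ·
T1:
  2·area = 104  (B↔C swapped to make it positive)
  edge (8, 6)→(0, 0): d=(-8,-6) top-left  bias=+0
  edge (0, 0)→(20, 2): d=(20,2) right/bottom  bias=-1
  edge (20, 2)→(8, 6): d=(-12,4) right/bottom  bias=-1
    (1,0)@(3, 1): e=[10,14,80] → █
    (2,0)@(5, 1): e=[22,10,72] → █
    (3,0)@(7, 1): e=[34,6,64] → █
    (4,0)@(9, 1): e=[46,2,56] → █
    (5,0)@(11, 1): e=[58,-2,48] → ·
    (11,0)@(23, 1): e=[130,-26,0] → ·  [on edge]
    (1,1)@(3, 3): e=[-6,54,56] → ·
    (2,1)@(5, 3): e=[6,50,48] → █
    (5,1)@(11, 3): e=[42,38,24] → █
    (6,1)@(13, 3): e=[54,34,16] → █
    (7,1)@(15, 3): e=[66,30,8] → █
    (8,1)@(17, 3): e=[78,26,0] → ·  [on edge]
    (5,2)@(11, 5): e=[26,78,0] → ·  [on edge]
    (2,3)@(5, 7): e=[-26,130,0] → ·  [on edge]
  covered (12 px):
    · █ █ █ █ · · · · · · ·
    · · █ █ █ █ █ █ · · · ·
    · · · █ █ · · · · · · ·
    · · · · · · · · · · · ·

Z-buffer (winner per pixel, '.' = empty):
  . 1 1 1 1 . . . . . . .
  . . 1 1 1 1 1 1 . . . .
  . . . 1 1 . . . . . . .
  . . . . . . . . . . . .

Answer: 1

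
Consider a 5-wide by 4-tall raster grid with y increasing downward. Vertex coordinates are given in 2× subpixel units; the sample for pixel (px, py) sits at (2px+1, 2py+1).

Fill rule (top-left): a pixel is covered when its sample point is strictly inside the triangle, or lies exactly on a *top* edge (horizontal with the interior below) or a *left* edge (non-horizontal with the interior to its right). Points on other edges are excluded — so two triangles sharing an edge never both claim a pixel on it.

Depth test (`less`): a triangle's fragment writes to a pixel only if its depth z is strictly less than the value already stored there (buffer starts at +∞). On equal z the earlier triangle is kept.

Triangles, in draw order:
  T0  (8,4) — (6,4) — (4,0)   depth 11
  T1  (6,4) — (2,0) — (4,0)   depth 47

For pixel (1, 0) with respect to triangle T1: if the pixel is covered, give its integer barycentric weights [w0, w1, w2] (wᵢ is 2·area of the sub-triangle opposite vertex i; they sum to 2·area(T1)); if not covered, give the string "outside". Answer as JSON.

T0:
  2·area = 8
  edge (8, 4)→(6, 4): d=(-2,0) right/bottom  bias=-1
  edge (6, 4)→(4, 0): d=(-2,-4) top-left  bias=+0
  edge (4, 0)→(8, 4): d=(4,4) right/bottom  bias=-1
    (2,0)@(5, 1): e=[6,2,0] → .  [on edge]
    (3,1)@(7, 3): e=[2,6,0] → .  [on edge]
    (4,2)@(9, 5): e=[-2,10,0] → .  [on edge]
  covered (0 px):
    . . . . .
    . . . . .
    . . . . .
    . . . . .
T1:
  2·area = 8
  edge (6, 4)→(2, 0): d=(-4,-4) top-left  bias=+0
  edge (2, 0)→(4, 0): d=(2,0) top-left  bias=+0
  edge (4, 0)→(6, 4): d=(2,4) right/bottom  bias=-1
    (1,0)@(3, 1): e=[0,2,6] → X  [on edge]
    (2,0)@(5, 1): e=[8,2,-2] → .
    (1,1)@(3, 3): e=[-8,6,10] → .
    (2,1)@(5, 3): e=[0,6,2] → X  [on edge]
    (3,1)@(7, 3): e=[8,6,-6] → .
    (2,2)@(5, 5): e=[-8,10,6] → .
    (3,2)@(7, 5): e=[0,10,-2] → .  [on edge]
    (4,3)@(9, 7): e=[0,14,-6] → .  [on edge]
  covered (2 px):
    . X . . .
    . . X . .
    . . . . .
    . . . . .

Answer: [2,6,0]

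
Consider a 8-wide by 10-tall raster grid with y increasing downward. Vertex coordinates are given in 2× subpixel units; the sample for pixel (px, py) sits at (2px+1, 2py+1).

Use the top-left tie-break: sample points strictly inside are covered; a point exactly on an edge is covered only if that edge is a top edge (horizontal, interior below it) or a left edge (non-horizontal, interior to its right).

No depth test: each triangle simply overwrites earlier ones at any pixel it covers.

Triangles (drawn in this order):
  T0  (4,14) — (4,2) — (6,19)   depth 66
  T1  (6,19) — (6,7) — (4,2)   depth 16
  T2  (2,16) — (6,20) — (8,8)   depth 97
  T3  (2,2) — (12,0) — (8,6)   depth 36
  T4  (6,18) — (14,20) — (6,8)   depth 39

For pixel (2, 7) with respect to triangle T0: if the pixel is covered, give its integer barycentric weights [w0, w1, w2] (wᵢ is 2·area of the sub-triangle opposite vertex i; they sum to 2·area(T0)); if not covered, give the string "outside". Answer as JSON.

T0:
  2·area = 24
  edge (4, 14)→(4, 2): d=(0,-12) top-left  bias=+0
  edge (4, 2)→(6, 19): d=(2,17) right/bottom  bias=-1
  edge (6, 19)→(4, 14): d=(-2,-5) top-left  bias=+0
    (2,5)@(5, 11): e=[12,1,11] → █
    (3,5)@(7, 11): e=[36,-33,21] → ·
    (2,6)@(5, 13): e=[12,5,7] → █
    (3,6)@(7, 13): e=[36,-29,17] → ·
    (2,7)@(5, 15): e=[12,9,3] → █
    (3,7)@(7, 15): e=[36,-25,13] → ·
    (2,8)@(5, 17): e=[12,13,-1] → ·
  covered (3 px):
    · · · · · · · ·
    · · · · · · · ·
    · · · · · · · ·
    · · · · · · · ·
    · · · · · · · ·
    · · █ · · · · ·
    · · █ · · · · ·
    · · █ · · · · ·
    · · · · · · · ·
    · · · · · · · ·
T1:
  2·area = 24  (B↔C swapped to make it positive)
  edge (6, 19)→(4, 2): d=(-2,-17) top-left  bias=+0
  edge (4, 2)→(6, 7): d=(2,5) right/bottom  bias=-1
  edge (6, 7)→(6, 19): d=(0,12) right/bottom  bias=-1
    (2,2)@(5, 5): e=[11,1,12] → █
    (3,2)@(7, 5): e=[45,-9,-12] → ·
    (2,3)@(5, 7): e=[7,5,12] → █
    (3,3)@(7, 7): e=[41,-5,-12] → ·
    (2,4)@(5, 9): e=[3,9,12] → █
    (3,4)@(7, 9): e=[37,-1,-12] → ·
    (2,5)@(5, 11): e=[-1,13,12] → ·
  covered (3 px):
    · · · · · · · ·
    · · · · · · · ·
    · · █ · · · · ·
    · · █ · · · · ·
    · · █ · · · · ·
    · · · · · · · ·
    · · · · · · · ·
    · · · · · · · ·
    · · · · · · · ·
    · · · · · · · ·
T2:
  2·area = 56  (B↔C swapped to make it positive)
  edge (2, 16)→(8, 8): d=(6,-8) top-left  bias=+0
  edge (8, 8)→(6, 20): d=(-2,12) right/bottom  bias=-1
  edge (6, 20)→(2, 16): d=(-4,-4) top-left  bias=+0
    (3,5)@(7, 11): e=[10,6,40] → █
    (4,5)@(9, 11): e=[26,-18,48] → ·
    (2,6)@(5, 13): e=[6,26,24] → █
    (4,6)@(9, 13): e=[38,-22,40] → ·
    (0,7)@(1, 15): e=[-14,70,0] → ·  [on edge]
    (1,7)@(3, 15): e=[2,46,8] → █
    (3,7)@(7, 15): e=[34,-2,24] → ·
    (1,8)@(3, 17): e=[14,42,0] → █  [on edge]
    (3,8)@(7, 17): e=[46,-6,16] → ·
    (1,9)@(3, 19): e=[26,38,-8] → ·
    (2,9)@(5, 19): e=[42,14,0] → █  [on edge]
    (3,9)@(7, 19): e=[58,-10,8] → ·
  covered (8 px):
    · · · · · · · ·
    · · · · · · · ·
    · · · · · · · ·
    · · · · · · · ·
    · · · · · · · ·
    · · · █ · · · ·
    · · █ █ · · · ·
    · █ █ · · · · ·
    · █ █ · · · · ·
    · · █ · · · · ·
T3:
  2·area = 52
  edge (2, 2)→(12, 0): d=(10,-2) top-left  bias=+0
  edge (12, 0)→(8, 6): d=(-4,6) right/bottom  bias=-1
  edge (8, 6)→(2, 2): d=(-6,-4) top-left  bias=+0
    (3,0)@(7, 1): e=[0,26,26] → █  [on edge]
    (4,0)@(9, 1): e=[4,14,34] → █
    (5,0)@(11, 1): e=[8,2,42] → █
    (6,0)@(13, 1): e=[12,-10,50] → ·
    (2,1)@(5, 3): e=[16,30,6] → █
    (5,1)@(11, 3): e=[28,-6,30] → ·
    (2,2)@(5, 5): e=[36,22,-6] → ·
    (3,2)@(7, 5): e=[40,10,2] → █
    (4,2)@(9, 5): e=[44,-2,10] → ·
    (3,3)@(7, 7): e=[60,2,-10] → ·
  covered (7 px):
    · · · █ █ █ · ·
    · · █ █ █ · · ·
    · · · █ · · · ·
    · · · · · · · ·
    · · · · · · · ·
    · · · · · · · ·
    · · · · · · · ·
    · · · · · · · ·
    · · · · · · · ·
    · · · · · · · ·
T4:
  2·area = 80  (B↔C swapped to make it positive)
  edge (6, 18)→(6, 8): d=(0,-10) top-left  bias=+0
  edge (6, 8)→(14, 20): d=(8,12) right/bottom  bias=-1
  edge (14, 20)→(6, 18): d=(-8,-2) top-left  bias=+0
    (3,5)@(7, 11): e=[10,12,58] → █
    (4,5)@(9, 11): e=[30,-12,62] → ·
    (3,6)@(7, 13): e=[10,28,42] → █
    (4,6)@(9, 13): e=[30,4,46] → █
    (5,6)@(11, 13): e=[50,-20,50] → ·
    (3,7)@(7, 15): e=[10,44,26] → █
    (5,7)@(11, 15): e=[50,-4,34] → ·
    (3,8)@(7, 17): e=[10,60,10] → █
    (5,8)@(11, 17): e=[50,12,18] → █
    (6,8)@(13, 17): e=[70,-12,22] → ·
    (3,9)@(7, 19): e=[10,76,-6] → ·
    (4,9)@(9, 19): e=[30,52,-2] → ·
  covered (10 px):
    · · · · · · · ·
    · · · · · · · ·
    · · · · · · · ·
    · · · · · · · ·
    · · · · · · · ·
    · · · █ · · · ·
    · · · █ █ · · ·
    · · · █ █ · · ·
    · · · █ █ █ · ·
    · · · · · █ █ ·

Result: [9,3,12]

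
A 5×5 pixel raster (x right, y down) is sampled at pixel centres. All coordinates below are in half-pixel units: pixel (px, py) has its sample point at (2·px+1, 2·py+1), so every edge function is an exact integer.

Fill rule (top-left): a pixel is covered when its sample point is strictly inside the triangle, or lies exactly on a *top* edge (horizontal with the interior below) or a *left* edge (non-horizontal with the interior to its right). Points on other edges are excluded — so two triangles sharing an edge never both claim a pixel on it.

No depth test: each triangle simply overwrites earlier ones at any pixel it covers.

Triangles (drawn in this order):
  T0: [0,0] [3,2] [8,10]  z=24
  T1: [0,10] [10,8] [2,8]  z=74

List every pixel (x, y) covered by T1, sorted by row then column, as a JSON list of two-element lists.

T0:
  2·area = 14
  edge (0, 0)→(3, 2): d=(3,2) right/bottom  bias=-1
  edge (3, 2)→(8, 10): d=(5,8) right/bottom  bias=-1
  edge (8, 10)→(0, 0): d=(-8,-10) top-left  bias=+0
    (0,0)@(1, 1): e=[1,11,2] → #
    (1,0)@(3, 1): e=[-3,-5,22] → ·
    (0,1)@(1, 3): e=[7,21,-14] → ·
    (1,1)@(3, 3): e=[3,5,6] → #
    (2,1)@(5, 3): e=[-1,-11,26] → ·
    (1,2)@(3, 5): e=[9,15,-10] → ·
  covered (2 px):
    # · · · ·
    · # · · ·
    · · · · ·
    · · · · ·
    · · · · ·
T1:
  2·area = 16  (B↔C swapped to make it positive)
  edge (0, 10)→(2, 8): d=(2,-2) top-left  bias=+0
  edge (2, 8)→(10, 8): d=(8,0) top-left  bias=+0
  edge (10, 8)→(0, 10): d=(-10,2) right/bottom  bias=-1
    (4,0)@(9, 1): e=[0,-56,72] → ·  [on edge]
    (3,1)@(7, 3): e=[0,-40,56] → ·  [on edge]
    (2,2)@(5, 5): e=[0,-24,40] → ·  [on edge]
    (1,3)@(3, 7): e=[0,-8,24] → ·  [on edge]
    (0,4)@(1, 9): e=[0,8,8] → #  [on edge]
    (1,4)@(3, 9): e=[4,8,4] → #
    (2,4)@(5, 9): e=[8,8,0] → ·  [on edge]
  covered (2 px):
    · · · · ·
    · · · · ·
    · · · · ·
    · · · · ·
    # # · · ·

Result: [[0,4],[1,4]]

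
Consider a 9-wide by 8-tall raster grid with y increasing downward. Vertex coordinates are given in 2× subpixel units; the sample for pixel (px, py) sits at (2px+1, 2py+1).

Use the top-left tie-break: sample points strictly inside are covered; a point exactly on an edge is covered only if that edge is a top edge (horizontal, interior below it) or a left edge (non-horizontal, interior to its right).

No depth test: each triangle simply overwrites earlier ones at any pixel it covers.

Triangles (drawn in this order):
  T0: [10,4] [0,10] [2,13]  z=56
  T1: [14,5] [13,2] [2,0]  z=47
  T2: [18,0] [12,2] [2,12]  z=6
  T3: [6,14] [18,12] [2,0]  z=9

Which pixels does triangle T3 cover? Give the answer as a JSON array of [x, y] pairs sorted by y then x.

T0:
  2·area = 42  (B↔C swapped to make it positive)
  edge (10, 4)→(2, 13): d=(-8,9) right/bottom  bias=-1
  edge (2, 13)→(0, 10): d=(-2,-3) top-left  bias=+0
  edge (0, 10)→(10, 4): d=(10,-6) top-left  bias=+0
    (7,0)@(15, 1): e=[-21,63,0] → ·  [on edge]
    (4,2)@(9, 5): e=[1,37,4] → #
    (5,2)@(11, 5): e=[-17,43,16] → ·
    (2,3)@(5, 7): e=[21,21,0] → #  [on edge]
    (3,3)@(7, 7): e=[3,27,12] → #
    (4,3)@(9, 7): e=[-15,33,24] → ·
    (1,4)@(3, 9): e=[23,11,8] → #
    (3,4)@(7, 9): e=[-13,23,32] → ·
    (0,5)@(1, 11): e=[25,1,16] → #
    (2,5)@(5, 11): e=[-11,13,40] → ·
    (0,6)@(1, 13): e=[9,-3,36] → ·
    (1,6)@(3, 13): e=[-9,3,48] → ·
  covered (7 px):
    · · · · · · · · ·
    · · · · · · · · ·
    · · · · # · · · ·
    · · # # · · · · ·
    · # # · · · · · ·
    # # · · · · · · ·
    · · · · · · · · ·
    · · · · · · · · ·
T1:
  2·area = 31  (B↔C swapped to make it positive)
  edge (14, 5)→(2, 0): d=(-12,-5) top-left  bias=+0
  edge (2, 0)→(13, 2): d=(11,2) right/bottom  bias=-1
  edge (13, 2)→(14, 5): d=(1,3) right/bottom  bias=-1
    (2,0)@(5, 1): e=[3,5,23] → #
    (3,0)@(7, 1): e=[13,1,17] → #
    (4,0)@(9, 1): e=[23,-3,11] → ·
    (2,1)@(5, 3): e=[-21,27,25] → ·
    (3,1)@(7, 3): e=[-11,23,19] → ·
    (5,1)@(11, 3): e=[9,15,7] → #
    (6,1)@(13, 3): e=[19,11,1] → #
    (7,1)@(15, 3): e=[29,7,-5] → ·
    (5,2)@(11, 5): e=[-15,37,9] → ·
    (6,2)@(13, 5): e=[-5,33,3] → ·
  covered (4 px):
    · · # # · · · · ·
    · · · · · # # · ·
    · · · · · · · · ·
    · · · · · · · · ·
    · · · · · · · · ·
    · · · · · · · · ·
    · · · · · · · · ·
    · · · · · · · · ·
T2:
  2·area = 40  (B↔C swapped to make it positive)
  edge (18, 0)→(2, 12): d=(-16,12) right/bottom  bias=-1
  edge (2, 12)→(12, 2): d=(10,-10) top-left  bias=+0
  edge (12, 2)→(18, 0): d=(6,-2) top-left  bias=+0
    (6,0)@(13, 1): e=[44,0,-4] → ·  [on edge]
    (7,0)@(15, 1): e=[20,20,0] → #  [on edge]
    (8,0)@(17, 1): e=[-4,40,4] → ·
    (4,1)@(9, 3): e=[60,-20,0] → ·  [on edge]
    (5,1)@(11, 3): e=[36,0,4] → #  [on edge]
    (6,1)@(13, 3): e=[12,20,8] → #
    (7,1)@(15, 3): e=[-12,40,12] → ·
    (1,2)@(3, 5): e=[100,-60,0] → ·  [on edge]
    (4,2)@(9, 5): e=[28,0,12] → #  [on edge]
    (6,2)@(13, 5): e=[-20,40,20] → ·
    (3,3)@(7, 7): e=[20,0,20] → #  [on edge]
    (4,3)@(9, 7): e=[-4,20,24] → ·
    (2,4)@(5, 9): e=[12,0,28] → #  [on edge]
    (1,5)@(3, 11): e=[4,0,36] → #  [on edge]
    (0,6)@(1, 13): e=[-4,0,44] → ·  [on edge]
  covered (8 px):
    · · · · · · · # ·
    · · · · · # # · ·
    · · · · # # · · ·
    · · · # · · · · ·
    · · # · · · · · ·
    · # · · · · · · ·
    · · · · · · · · ·
    · · · · · · · · ·
T3:
  2·area = 176  (B↔C swapped to make it positive)
  edge (6, 14)→(2, 0): d=(-4,-14) top-left  bias=+0
  edge (2, 0)→(18, 12): d=(16,12) right/bottom  bias=-1
  edge (18, 12)→(6, 14): d=(-12,2) right/bottom  bias=-1
    (1,0)@(3, 1): e=[10,4,162] → #
    (2,0)@(5, 1): e=[38,-20,158] → ·
    (1,1)@(3, 3): e=[2,36,138] → #
    (2,1)@(5, 3): e=[30,12,134] → #
    (3,1)@(7, 3): e=[58,-12,130] → ·
    (1,2)@(3, 5): e=[-6,68,114] → ·
    (2,2)@(5, 5): e=[22,44,110] → #
    (3,2)@(7, 5): e=[50,20,106] → #
    (4,2)@(9, 5): e=[78,-4,102] → ·
    (2,3)@(5, 7): e=[14,76,86] → #
    (4,3)@(9, 7): e=[70,28,78] → #
    (5,3)@(11, 7): e=[98,4,74] → #
  covered (22 px):
    · # · · · · · · ·
    · # # · · · · · ·
    · · # # · · · · ·
    · · # # # # · · ·
    · · # # # # # · ·
    · · · # # # # # ·
    · · · # # # · · ·
    · · · · · · · · ·

Final: [[1,0],[1,1],[2,1],[2,2],[3,2],[2,3],[3,3],[4,3],[5,3],[2,4],[3,4],[4,4],[5,4],[6,4],[3,5],[4,5],[5,5],[6,5],[7,5],[3,6],[4,6],[5,6]]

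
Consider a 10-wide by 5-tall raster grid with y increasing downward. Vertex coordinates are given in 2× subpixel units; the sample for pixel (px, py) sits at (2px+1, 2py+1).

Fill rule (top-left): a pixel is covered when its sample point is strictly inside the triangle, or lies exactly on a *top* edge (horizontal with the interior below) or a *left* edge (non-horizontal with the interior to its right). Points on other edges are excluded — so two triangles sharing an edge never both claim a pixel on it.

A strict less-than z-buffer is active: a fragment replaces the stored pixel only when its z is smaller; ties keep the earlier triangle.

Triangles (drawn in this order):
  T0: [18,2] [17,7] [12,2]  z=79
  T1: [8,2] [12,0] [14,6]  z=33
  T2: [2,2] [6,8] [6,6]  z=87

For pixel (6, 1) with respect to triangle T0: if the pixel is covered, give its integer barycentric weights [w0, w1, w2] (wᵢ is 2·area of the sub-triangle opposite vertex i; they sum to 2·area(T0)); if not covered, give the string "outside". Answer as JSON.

T0:
  2·area = 30
  edge (18, 2)→(17, 7): d=(-1,5) right/bottom  bias=-1
  edge (17, 7)→(12, 2): d=(-5,-5) top-left  bias=+0
  edge (12, 2)→(18, 2): d=(6,0) top-left  bias=+0
    (5,0)@(11, 1): e=[36,0,-6] → ·  [on edge]
    (6,1)@(13, 3): e=[24,0,6] → █  [on edge]
    (7,1)@(15, 3): e=[14,10,6] → █
    (8,1)@(17, 3): e=[4,20,6] → █
    (9,1)@(19, 3): e=[-6,30,6] → ·
    (6,2)@(13, 5): e=[22,-10,18] → ·
    (7,2)@(15, 5): e=[12,0,18] → █  [on edge]
    (9,2)@(19, 5): e=[-8,20,18] → ·
    (7,3)@(15, 7): e=[10,-10,30] → ·
    (8,3)@(17, 7): e=[0,0,30] → ·  [on edge]
    (9,4)@(19, 9): e=[-12,0,42] → ·  [on edge]
  covered (5 px):
    · · · · · · · · · ·
    · · · · · · █ █ █ ·
    · · · · · · · █ █ ·
    · · · · · · · · · ·
    · · · · · · · · · ·
T1:
  2·area = 28
  edge (8, 2)→(12, 0): d=(4,-2) top-left  bias=+0
  edge (12, 0)→(14, 6): d=(2,6) right/bottom  bias=-1
  edge (14, 6)→(8, 2): d=(-6,-4) top-left  bias=+0
    (5,0)@(11, 1): e=[2,8,18] → █
    (6,0)@(13, 1): e=[6,-4,26] → ·
    (5,1)@(11, 3): e=[10,12,6] → █
    (6,1)@(13, 3): e=[14,0,14] → ·  [on edge]
    (5,2)@(11, 5): e=[18,16,-6] → ·
    (6,2)@(13, 5): e=[22,4,2] → █
    (7,2)@(15, 5): e=[26,-8,10] → ·
    (6,3)@(13, 7): e=[30,8,-10] → ·
    (7,4)@(15, 9): e=[42,0,-14] → ·  [on edge]
  covered (3 px):
    · · · · · █ · · · ·
    · · · · · █ · · · ·
    · · · · · · █ · · ·
    · · · · · · · · · ·
    · · · · · · · · · ·
T2:
  2·area = 8  (B↔C swapped to make it positive)
  edge (2, 2)→(6, 6): d=(4,4) right/bottom  bias=-1
  edge (6, 6)→(6, 8): d=(0,2) right/bottom  bias=-1
  edge (6, 8)→(2, 2): d=(-4,-6) top-left  bias=+0
    (0,0)@(1, 1): e=[0,10,-2] → ·  [on edge]
    (1,1)@(3, 3): e=[0,6,2] → ·  [on edge]
    (2,2)@(5, 5): e=[0,2,6] → ·  [on edge]
    (3,3)@(7, 7): e=[0,-2,10] → ·  [on edge]
    (4,4)@(9, 9): e=[0,-6,14] → ·  [on edge]
  covered (0 px):
    · · · · · · · · · ·
    · · · · · · · · · ·
    · · · · · · · · · ·
    · · · · · · · · · ·
    · · · · · · · · · ·

Answer: [0,6,24]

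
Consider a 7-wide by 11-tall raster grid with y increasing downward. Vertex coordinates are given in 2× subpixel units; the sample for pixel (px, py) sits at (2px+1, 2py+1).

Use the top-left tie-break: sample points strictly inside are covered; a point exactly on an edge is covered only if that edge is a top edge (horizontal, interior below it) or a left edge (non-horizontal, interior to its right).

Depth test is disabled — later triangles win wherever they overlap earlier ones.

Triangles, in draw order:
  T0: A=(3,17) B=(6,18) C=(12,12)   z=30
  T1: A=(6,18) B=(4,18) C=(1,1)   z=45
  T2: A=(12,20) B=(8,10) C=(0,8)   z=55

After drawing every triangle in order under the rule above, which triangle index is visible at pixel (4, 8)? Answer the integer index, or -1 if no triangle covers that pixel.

T0:
  2·area = 24  (B↔C swapped to make it positive)
  edge (3, 17)→(12, 12): d=(9,-5) top-left  bias=+0
  edge (12, 12)→(6, 18): d=(-6,6) right/bottom  bias=-1
  edge (6, 18)→(3, 17): d=(-3,-1) top-left  bias=+0
    (6,5)@(13, 11): e=[-4,0,28] → .  [on edge]
    (5,6)@(11, 13): e=[4,0,20] → .  [on edge]
    (3,7)@(7, 15): e=[2,12,10] → X
    (4,7)@(9, 15): e=[12,0,12] → .  [on edge]
    (1,8)@(3, 17): e=[0,24,0] → X  [on edge]
    (2,8)@(5, 17): e=[10,12,2] → X
    (3,8)@(7, 17): e=[20,0,4] → .  [on edge]
    (1,9)@(3, 19): e=[18,12,-6] → .
    (2,9)@(5, 19): e=[28,0,-4] → .  [on edge]
    (4,9)@(9, 19): e=[48,-24,0] → .  [on edge]
    (1,10)@(3, 21): e=[36,0,-12] → .  [on edge]
  covered (3 px):
    . . . . . . .
    . . . . . . .
    . . . . . . .
    . . . . . . .
    . . . . . . .
    . . . . . . .
    . . . . . . .
    . . . X . . .
    . X X . . . .
    . . . . . . .
    . . . . . . .
T1:
  2·area = 34
  edge (6, 18)→(4, 18): d=(-2,0) right/bottom  bias=-1
  edge (4, 18)→(1, 1): d=(-3,-17) top-left  bias=+0
  edge (1, 1)→(6, 18): d=(5,17) right/bottom  bias=-1
    (0,0)@(1, 1): e=[34,0,0] → .  [on edge]
    (1,4)@(3, 9): e=[18,10,6] → X
    (2,4)@(5, 9): e=[18,44,-28] → .
    (1,5)@(3, 11): e=[14,4,16] → X
    (2,5)@(5, 11): e=[14,38,-18] → .
    (1,6)@(3, 13): e=[10,-2,26] → .
    (2,7)@(5, 15): e=[6,26,2] → X
    (3,7)@(7, 15): e=[6,60,-32] → .
    (2,8)@(5, 17): e=[2,20,12] → X
    (3,8)@(7, 17): e=[2,54,-22] → .
    (2,9)@(5, 19): e=[-2,14,22] → .
  covered (4 px):
    . . . . . . .
    . . . . . . .
    . . . . . . .
    . . . . . . .
    . X . . . . .
    . X . . . . .
    . . . . . . .
    . . X . . . .
    . . X . . . .
    . . . . . . .
    . . . . . . .
T2:
  2·area = 72  (B↔C swapped to make it positive)
  edge (12, 20)→(0, 8): d=(-12,-12) top-left  bias=+0
  edge (0, 8)→(8, 10): d=(8,2) right/bottom  bias=-1
  edge (8, 10)→(12, 20): d=(4,10) right/bottom  bias=-1
    (0,4)@(1, 9): e=[0,6,66] → X  [on edge]
    (1,4)@(3, 9): e=[24,2,46] → X
    (2,4)@(5, 9): e=[48,-2,26] → .
    (0,5)@(1, 11): e=[-24,22,74] → .
    (1,5)@(3, 11): e=[0,18,54] → X  [on edge]
    (2,5)@(5, 11): e=[24,14,34] → X
    (3,5)@(7, 11): e=[48,10,14] → X
    (4,5)@(9, 11): e=[72,6,-6] → .
    (1,6)@(3, 13): e=[-24,34,62] → .
    (2,6)@(5, 13): e=[0,30,42] → X  [on edge]
    (4,6)@(9, 13): e=[48,22,2] → X
    (5,6)@(11, 13): e=[72,18,-18] → .
    (3,7)@(7, 15): e=[0,42,30] → X  [on edge]
    (4,8)@(9, 17): e=[0,54,18] → X  [on edge]
    (5,9)@(11, 19): e=[0,66,6] → X  [on edge]
    (6,10)@(13, 21): e=[0,78,-6] → .  [on edge]
  covered (12 px):
    . . . . . . .
    . . . . . . .
    . . . . . . .
    . . . . . . .
    X X . . . . .
    . X X X . . .
    . . X X X . .
    . . . X X . .
    . . . . X . .
    . . . . . X .
    . . . . . . .

Z-buffer (winner per pixel, '.' = empty):
  . . . . . . .
  . . . . . . .
  . . . . . . .
  . . . . . . .
  2 2 . . . . .
  . 2 2 2 . . .
  . . 2 2 2 . .
  . . 1 2 2 . .
  . 0 1 . 2 . .
  . . . . . 2 .
  . . . . . . .

Answer: 2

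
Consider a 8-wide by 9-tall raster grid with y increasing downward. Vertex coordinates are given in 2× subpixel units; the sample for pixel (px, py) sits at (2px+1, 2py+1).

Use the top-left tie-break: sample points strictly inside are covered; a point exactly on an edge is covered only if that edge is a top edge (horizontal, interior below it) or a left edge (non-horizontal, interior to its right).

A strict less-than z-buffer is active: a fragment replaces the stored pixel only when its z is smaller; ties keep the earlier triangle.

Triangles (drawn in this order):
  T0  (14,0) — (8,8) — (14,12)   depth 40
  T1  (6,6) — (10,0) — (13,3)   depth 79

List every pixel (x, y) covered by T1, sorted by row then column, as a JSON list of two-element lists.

T0:
  2·area = 72  (B↔C swapped to make it positive)
  edge (14, 0)→(14, 12): d=(0,12) right/bottom  bias=-1
  edge (14, 12)→(8, 8): d=(-6,-4) top-left  bias=+0
  edge (8, 8)→(14, 0): d=(6,-8) top-left  bias=+0
    (6,1)@(13, 3): e=[12,50,10] → #
    (7,1)@(15, 3): e=[-12,58,26] → ·
    (5,2)@(11, 5): e=[36,30,6] → #
    (7,2)@(15, 5): e=[-12,46,38] → ·
    (4,3)@(9, 7): e=[60,10,2] → #
    (7,3)@(15, 7): e=[-12,34,50] → ·
    (4,4)@(9, 9): e=[60,-2,14] → ·
    (5,4)@(11, 9): e=[36,6,30] → #
    (7,4)@(15, 9): e=[-12,22,62] → ·
    (5,5)@(11, 11): e=[36,-6,42] → ·
    (6,5)@(13, 11): e=[12,2,58] → #
    (7,5)@(15, 11): e=[-12,10,74] → ·
  covered (9 px):
    · · · · · · · ·
    · · · · · · # ·
    · · · · · # # ·
    · · · · # # # ·
    · · · · · # # ·
    · · · · · · # ·
    · · · · · · · ·
    · · · · · · · ·
    · · · · · · · ·
T1:
  2·area = 30
  edge (6, 6)→(10, 0): d=(4,-6) top-left  bias=+0
  edge (10, 0)→(13, 3): d=(3,3) right/bottom  bias=-1
  edge (13, 3)→(6, 6): d=(-7,3) right/bottom  bias=-1
    (5,0)@(11, 1): e=[10,0,20] → ·  [on edge]
    (4,1)@(9, 3): e=[6,12,12] → #
    (5,1)@(11, 3): e=[18,6,6] → #
    (6,1)@(13, 3): e=[30,0,0] → ·  [on edge]
    (3,2)@(7, 5): e=[2,24,4] → #
    (4,2)@(9, 5): e=[14,18,-2] → ·
    (5,2)@(11, 5): e=[26,12,-8] → ·
    (7,2)@(15, 5): e=[50,0,-20] → ·  [on edge]
    (3,3)@(7, 7): e=[10,30,-10] → ·
  covered (3 px):
    · · · · · · · ·
    · · · · # # · ·
    · · · # · · · ·
    · · · · · · · ·
    · · · · · · · ·
    · · · · · · · ·
    · · · · · · · ·
    · · · · · · · ·
    · · · · · · · ·

Answer: [[4,1],[5,1],[3,2]]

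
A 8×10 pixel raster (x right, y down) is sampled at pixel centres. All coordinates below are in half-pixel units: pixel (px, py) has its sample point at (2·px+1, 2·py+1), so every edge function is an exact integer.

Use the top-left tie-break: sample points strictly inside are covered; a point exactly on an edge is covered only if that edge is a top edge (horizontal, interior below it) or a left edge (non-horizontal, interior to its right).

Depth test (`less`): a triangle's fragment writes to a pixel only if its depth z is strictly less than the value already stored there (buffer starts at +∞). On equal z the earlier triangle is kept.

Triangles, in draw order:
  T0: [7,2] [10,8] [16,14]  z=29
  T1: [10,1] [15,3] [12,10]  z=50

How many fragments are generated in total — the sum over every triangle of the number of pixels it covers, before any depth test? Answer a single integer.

T0:
  2·area = 18  (B↔C swapped to make it positive)
  edge (7, 2)→(16, 14): d=(9,12) right/bottom  bias=-1
  edge (16, 14)→(10, 8): d=(-6,-6) top-left  bias=+0
  edge (10, 8)→(7, 2): d=(-3,-6) top-left  bias=+0
    (1,0)@(3, 1): e=[39,0,-21] → .  [on edge]
    (2,1)@(5, 3): e=[33,0,-15] → .  [on edge]
    (3,2)@(7, 5): e=[27,0,-9] → .  [on edge]
    (4,2)@(9, 5): e=[3,12,3] → X
    (5,2)@(11, 5): e=[-21,24,15] → .
    (4,3)@(9, 7): e=[21,0,-3] → .  [on edge]
    (5,4)@(11, 9): e=[15,0,3] → X  [on edge]
    (6,4)@(13, 9): e=[-9,12,15] → .
    (5,5)@(11, 11): e=[33,-12,-3] → .
    (6,5)@(13, 11): e=[9,0,9] → X  [on edge]
    (7,5)@(15, 11): e=[-15,12,21] → .
    (6,6)@(13, 13): e=[27,-12,3] → .
    (7,6)@(15, 13): e=[3,0,15] → X  [on edge]
  covered (4 px):
    . . . . . . . .
    . . . . . . . .
    . . . . X . . .
    . . . . . . . .
    . . . . . X . .
    . . . . . . X .
    . . . . . . . X
    . . . . . . . .
    . . . . . . . .
    . . . . . . . .
T1:
  2·area = 41
  edge (10, 1)→(15, 3): d=(5,2) right/bottom  bias=-1
  edge (15, 3)→(12, 10): d=(-3,7) right/bottom  bias=-1
  edge (12, 10)→(10, 1): d=(-2,-9) top-left  bias=+0
    (5,1)@(11, 3): e=[8,28,5] → X
    (6,1)@(13, 3): e=[4,14,23] → X
    (7,1)@(15, 3): e=[0,0,41] → .  [on edge]
    (5,2)@(11, 5): e=[18,22,1] → X
    (7,2)@(15, 5): e=[10,-6,37] → .
    (5,3)@(11, 7): e=[28,16,-3] → .
    (6,3)@(13, 7): e=[24,2,15] → X
    (7,3)@(15, 7): e=[20,-12,33] → .
    (6,4)@(13, 9): e=[34,-4,11] → .
    (4,8)@(9, 17): e=[82,0,-41] → .  [on edge]
  covered (5 px):
    . . . . . . . .
    . . . . . X X .
    . . . . . X X .
    . . . . . . X .
    . . . . . . . .
    . . . . . . . .
    . . . . . . . .
    . . . . . . . .
    . . . . . . . .
    . . . . . . . .

Final: 9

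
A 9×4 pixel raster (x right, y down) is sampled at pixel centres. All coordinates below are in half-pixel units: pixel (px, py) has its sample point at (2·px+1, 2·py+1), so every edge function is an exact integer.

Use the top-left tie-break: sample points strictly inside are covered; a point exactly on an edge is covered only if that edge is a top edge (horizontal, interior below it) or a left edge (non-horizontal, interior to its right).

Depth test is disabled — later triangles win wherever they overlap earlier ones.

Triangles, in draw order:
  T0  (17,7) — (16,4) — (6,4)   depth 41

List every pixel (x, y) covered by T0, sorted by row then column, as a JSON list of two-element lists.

T0:
  2·area = 30  (B↔C swapped to make it positive)
  edge (17, 7)→(6, 4): d=(-11,-3) top-left  bias=+0
  edge (6, 4)→(16, 4): d=(10,0) top-left  bias=+0
  edge (16, 4)→(17, 7): d=(1,3) right/bottom  bias=-1
    (7,0)@(15, 1): e=[60,-30,0] → ·  [on edge]
    (5,2)@(11, 5): e=[4,10,16] → #
    (6,2)@(13, 5): e=[10,10,10] → #
    (7,2)@(15, 5): e=[16,10,4] → #
    (8,2)@(17, 5): e=[22,10,-2] → ·
    (5,3)@(11, 7): e=[-18,30,18] → ·
    (6,3)@(13, 7): e=[-12,30,12] → ·
    (7,3)@(15, 7): e=[-6,30,6] → ·
    (8,3)@(17, 7): e=[0,30,0] → ·  [on edge]
  covered (3 px):
    · · · · · · · · ·
    · · · · · · · · ·
    · · · · · # # # ·
    · · · · · · · · ·

Result: [[5,2],[6,2],[7,2]]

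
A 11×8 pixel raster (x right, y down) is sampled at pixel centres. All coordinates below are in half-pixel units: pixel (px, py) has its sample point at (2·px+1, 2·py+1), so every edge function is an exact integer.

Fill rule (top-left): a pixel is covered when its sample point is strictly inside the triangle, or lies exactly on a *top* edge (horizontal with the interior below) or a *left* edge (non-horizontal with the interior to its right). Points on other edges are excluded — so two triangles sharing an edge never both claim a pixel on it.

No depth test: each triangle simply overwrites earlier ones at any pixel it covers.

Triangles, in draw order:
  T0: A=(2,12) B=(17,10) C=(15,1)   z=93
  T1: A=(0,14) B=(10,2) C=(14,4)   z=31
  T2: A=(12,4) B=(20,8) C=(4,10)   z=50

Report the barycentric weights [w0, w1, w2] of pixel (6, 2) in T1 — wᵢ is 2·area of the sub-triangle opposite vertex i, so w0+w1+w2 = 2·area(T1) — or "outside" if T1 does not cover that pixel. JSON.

T0:
  2·area = 139  (B↔C swapped to make it positive)
  edge (2, 12)→(15, 1): d=(13,-11) top-left  bias=+0
  edge (15, 1)→(17, 10): d=(2,9) right/bottom  bias=-1
  edge (17, 10)→(2, 12): d=(-15,2) right/bottom  bias=-1
    (7,0)@(15, 1): e=[0,0,139] → .  [on edge]
    (6,1)@(13, 3): e=[4,22,113] → X
    (7,1)@(15, 3): e=[26,4,109] → X
    (8,1)@(17, 3): e=[48,-14,105] → .
    (5,2)@(11, 5): e=[8,44,87] → X
    (8,2)@(17, 5): e=[74,-10,75] → .
    (4,3)@(9, 7): e=[12,66,61] → X
    (8,3)@(17, 7): e=[100,-6,45] → .
    (3,4)@(7, 9): e=[16,88,35] → X
    (8,4)@(17, 9): e=[126,-2,15] → .
    (2,5)@(5, 11): e=[20,110,9] → X
    (5,5)@(11, 11): e=[86,56,-3] → .
  covered (17 px):
    . . . . . . . . . . .
    . . . . . . X X . . .
    . . . . . X X X . . .
    . . . . X X X X . . .
    . . . X X X X X . . .
    . . X X X . . . . . .
    . . . . . . . . . . .
    . . . . . . . . . . .
T1:
  2·area = 68
  edge (0, 14)→(10, 2): d=(10,-12) top-left  bias=+0
  edge (10, 2)→(14, 4): d=(4,2) right/bottom  bias=-1
  edge (14, 4)→(0, 14): d=(-14,10) right/bottom  bias=-1
    (5,1)@(11, 3): e=[22,2,44] → X
    (6,1)@(13, 3): e=[46,-2,24] → .
    (4,2)@(9, 5): e=[18,14,36] → X
    (6,2)@(13, 5): e=[66,6,-4] → .
    (3,3)@(7, 7): e=[14,26,28] → X
    (5,3)@(11, 7): e=[62,18,-12] → .
    (2,4)@(5, 9): e=[10,38,20] → X
    (3,4)@(7, 9): e=[34,34,0] → .  [on edge]
    (4,4)@(9, 9): e=[58,30,-20] → .
    (1,5)@(3, 11): e=[6,50,12] → X
    (2,5)@(5, 11): e=[30,46,-8] → .
    (0,6)@(1, 13): e=[2,62,4] → X
  covered (8 px):
    . . . . . . . . . . .
    . . . . . X . . . . .
    . . . . X X . . . . .
    . . . X X . . . . . .
    . . X . . . . . . . .
    . X . . . . . . . . .
    X . . . . . . . . . .
    . . . . . . . . . . .
T2:
  2·area = 80
  edge (12, 4)→(20, 8): d=(8,4) right/bottom  bias=-1
  edge (20, 8)→(4, 10): d=(-16,2) right/bottom  bias=-1
  edge (4, 10)→(12, 4): d=(8,-6) top-left  bias=+0
    (5,2)@(11, 5): e=[12,66,2] → X
    (6,2)@(13, 5): e=[4,62,14] → X
    (7,2)@(15, 5): e=[-4,58,26] → .
    (4,3)@(9, 7): e=[36,38,6] → X
    (7,3)@(15, 7): e=[12,26,42] → X
    (8,3)@(17, 7): e=[4,22,54] → X
    (9,3)@(19, 7): e=[-4,18,66] → .
    (3,4)@(7, 9): e=[60,10,10] → X
    (6,4)@(13, 9): e=[36,-2,46] → .
    (7,4)@(15, 9): e=[28,-6,58] → .
    (8,4)@(17, 9): e=[20,-10,70] → .
    (3,5)@(7, 11): e=[76,-22,26] → .
  covered (10 px):
    . . . . . . . . . . .
    . . . . . . . . . . .
    . . . . . X X . . . .
    . . . . X X X X X . .
    . . . X X X . . . . .
    . . . . . . . . . . .
    . . . . . . . . . . .
    . . . . . . . . . . .

Answer: "outside"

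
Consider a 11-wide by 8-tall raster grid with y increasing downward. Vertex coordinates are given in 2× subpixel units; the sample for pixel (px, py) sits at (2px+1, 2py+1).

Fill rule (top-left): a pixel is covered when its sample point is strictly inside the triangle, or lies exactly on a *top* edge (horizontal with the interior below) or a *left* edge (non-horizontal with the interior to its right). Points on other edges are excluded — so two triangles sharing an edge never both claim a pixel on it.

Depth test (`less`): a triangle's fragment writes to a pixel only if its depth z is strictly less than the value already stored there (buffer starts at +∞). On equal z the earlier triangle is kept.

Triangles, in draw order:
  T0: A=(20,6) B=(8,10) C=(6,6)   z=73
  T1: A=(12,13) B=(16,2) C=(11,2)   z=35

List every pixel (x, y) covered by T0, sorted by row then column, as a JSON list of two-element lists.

T0:
  2·area = 56
  edge (20, 6)→(8, 10): d=(-12,4) right/bottom  bias=-1
  edge (8, 10)→(6, 6): d=(-2,-4) top-left  bias=+0
  edge (6, 6)→(20, 6): d=(14,0) top-left  bias=+0
    (3,3)@(7, 7): e=[40,2,14] → █
    (4,3)@(9, 7): e=[32,10,14] → █
    (5,3)@(11, 7): e=[24,18,14] → █
    (6,3)@(13, 7): e=[16,26,14] → █
    (7,3)@(15, 7): e=[8,34,14] → █
    (8,3)@(17, 7): e=[0,42,14] → ·  [on edge]
    (3,4)@(7, 9): e=[16,-2,42] → ·
    (4,4)@(9, 9): e=[8,6,42] → █
    (5,4)@(11, 9): e=[0,14,42] → ·  [on edge]
    (6,4)@(13, 9): e=[-8,22,42] → ·
    (7,4)@(15, 9): e=[-16,30,42] → ·
    (2,5)@(5, 11): e=[0,-14,70] → ·  [on edge]
  covered (6 px):
    · · · · · · · · · · ·
    · · · · · · · · · · ·
    · · · · · · · · · · ·
    · · · █ █ █ █ █ · · ·
    · · · · █ · · · · · ·
    · · · · · · · · · · ·
    · · · · · · · · · · ·
    · · · · · · · · · · ·
T1:
  2·area = 55  (B↔C swapped to make it positive)
  edge (12, 13)→(11, 2): d=(-1,-11) top-left  bias=+0
  edge (11, 2)→(16, 2): d=(5,0) top-left  bias=+0
  edge (16, 2)→(12, 13): d=(-4,11) right/bottom  bias=-1
    (6,1)@(13, 3): e=[21,5,29] → █
    (7,1)@(15, 3): e=[43,5,7] → █
    (8,1)@(17, 3): e=[65,5,-15] → ·
    (6,2)@(13, 5): e=[19,15,21] → █
    (7,2)@(15, 5): e=[41,15,-1] → ·
    (6,3)@(13, 7): e=[17,25,13] → █
    (7,3)@(15, 7): e=[39,25,-9] → ·
    (6,4)@(13, 9): e=[15,35,5] → █
    (7,4)@(15, 9): e=[37,35,-17] → ·
    (6,5)@(13, 11): e=[13,45,-3] → ·
  covered (5 px):
    · · · · · · · · · · ·
    · · · · · · █ █ · · ·
    · · · · · · █ · · · ·
    · · · · · · █ · · · ·
    · · · · · · █ · · · ·
    · · · · · · · · · · ·
    · · · · · · · · · · ·
    · · · · · · · · · · ·

Result: [[3,3],[4,3],[5,3],[6,3],[7,3],[4,4]]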